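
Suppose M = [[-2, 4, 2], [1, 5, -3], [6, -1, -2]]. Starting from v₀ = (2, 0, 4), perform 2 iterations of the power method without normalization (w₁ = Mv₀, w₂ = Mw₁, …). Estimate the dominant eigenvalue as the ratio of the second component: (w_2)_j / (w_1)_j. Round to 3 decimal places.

w1 = Mv₀ = (4, -10, 4)
w2 = Mw1 = (-40, -58, 26)
Ratio at component: -58 / -10 = 5.800

λ ≈ 5.800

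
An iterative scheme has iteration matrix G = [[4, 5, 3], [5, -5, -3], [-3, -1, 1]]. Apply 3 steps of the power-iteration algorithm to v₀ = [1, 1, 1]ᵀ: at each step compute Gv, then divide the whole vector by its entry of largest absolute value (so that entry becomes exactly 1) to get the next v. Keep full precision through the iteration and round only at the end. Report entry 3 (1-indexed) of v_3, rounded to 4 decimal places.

Gv0 = (12.00000, -3.00000, -3.00000); divide by 12.00000 → v1 = (1.00000, -0.25000, -0.25000)
Gv1 = (2.00000, 7.00000, -3.00000); divide by 7.00000 → v2 = (0.28571, 1.00000, -0.42857)
Gv2 = (4.85714, -2.28571, -2.28571); divide by 4.85714 → v3 = (1.00000, -0.47059, -0.47059)
Requested entry of v3: -192/408 = -0.4706

-0.4706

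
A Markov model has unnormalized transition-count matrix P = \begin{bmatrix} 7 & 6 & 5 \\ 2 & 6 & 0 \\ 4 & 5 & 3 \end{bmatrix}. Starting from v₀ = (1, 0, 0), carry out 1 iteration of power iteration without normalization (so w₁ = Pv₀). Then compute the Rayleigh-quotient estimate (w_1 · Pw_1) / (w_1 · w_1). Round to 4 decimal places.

w1 = Pv₀ = (7·1 + 6·0 + 5·0; 2·1 + 6·0 + 0·0; 4·1 + 5·0 + 3·0) = (7, 2, 4)
Pw1 = (81, 26, 50)
w1·Pw1 = 7·81 + 2·26 + 4·50 = 819; w1·w1 = 7·7 + 2·2 + 4·4 = 69
λ ≈ 819/69 = 11.8696

11.8696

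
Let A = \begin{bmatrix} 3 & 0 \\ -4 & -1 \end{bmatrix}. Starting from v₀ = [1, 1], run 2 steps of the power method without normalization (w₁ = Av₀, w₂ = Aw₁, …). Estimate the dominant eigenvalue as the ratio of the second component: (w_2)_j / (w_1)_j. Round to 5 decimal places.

w1 = Av₀ = (3, -5)
w2 = Aw1 = (9, -7)
Ratio at component: -7 / -5 = 1.40000

λ ≈ 1.40000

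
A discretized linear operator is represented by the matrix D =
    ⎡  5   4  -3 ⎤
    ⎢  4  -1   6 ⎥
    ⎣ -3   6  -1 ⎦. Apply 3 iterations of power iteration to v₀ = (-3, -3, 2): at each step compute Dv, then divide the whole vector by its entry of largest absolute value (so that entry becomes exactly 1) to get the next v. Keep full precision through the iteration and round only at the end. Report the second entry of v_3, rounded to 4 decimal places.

-0.2735

Dv0 = (-33.00000, 3.00000, -11.00000); divide by -33.00000 → v1 = (1.00000, -0.09091, 0.33333)
Dv1 = (3.63636, 6.09091, -3.87879); divide by 6.09091 → v2 = (0.59701, 1.00000, -0.63682)
Dv2 = (8.89552, -2.43284, 4.84577); divide by 8.89552 → v3 = (1.00000, -0.27349, 0.54474)
Requested entry of v3: 489/-1788 = -0.2735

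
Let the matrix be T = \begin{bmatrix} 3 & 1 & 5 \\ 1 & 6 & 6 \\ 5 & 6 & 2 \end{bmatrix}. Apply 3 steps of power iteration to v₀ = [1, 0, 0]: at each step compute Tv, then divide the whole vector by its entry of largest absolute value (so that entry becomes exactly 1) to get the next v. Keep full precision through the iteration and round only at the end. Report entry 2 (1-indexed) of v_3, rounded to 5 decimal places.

0.96603

Tv0 = (3.000000, 1.000000, 5.000000); divide by 5.000000 → v1 = (0.600000, 0.200000, 1.000000)
Tv1 = (7.000000, 7.800000, 6.200000); divide by 7.800000 → v2 = (0.897436, 1.000000, 0.794872)
Tv2 = (7.666667, 11.666667, 12.076923); divide by 12.076923 → v3 = (0.634820, 0.966030, 1.000000)
Requested entry of v3: 455/471 = 0.96603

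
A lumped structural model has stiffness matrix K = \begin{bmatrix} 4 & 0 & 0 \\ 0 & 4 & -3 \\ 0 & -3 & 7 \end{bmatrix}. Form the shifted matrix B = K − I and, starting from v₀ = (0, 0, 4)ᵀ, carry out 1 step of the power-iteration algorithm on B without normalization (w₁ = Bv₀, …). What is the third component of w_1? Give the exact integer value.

24

B = K − I has rows (3, 0, 0); (0, 3, -3); (0, -3, 6)
w1 = Bv₀ = (0, -12, 24)
Requested component of w1: 24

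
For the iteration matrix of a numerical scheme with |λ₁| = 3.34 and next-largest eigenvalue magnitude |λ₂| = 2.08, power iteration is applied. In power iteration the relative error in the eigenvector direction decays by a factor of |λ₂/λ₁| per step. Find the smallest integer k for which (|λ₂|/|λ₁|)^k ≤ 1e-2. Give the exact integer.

10

|λ₂/λ₁| = 2.08/3.34 = 0.62275
Need k ≥ ln(1e-2) / ln(0.62275) = -4.6052 / -0.4736 ≈ 9.724
Smallest integer k satisfying the bound: 10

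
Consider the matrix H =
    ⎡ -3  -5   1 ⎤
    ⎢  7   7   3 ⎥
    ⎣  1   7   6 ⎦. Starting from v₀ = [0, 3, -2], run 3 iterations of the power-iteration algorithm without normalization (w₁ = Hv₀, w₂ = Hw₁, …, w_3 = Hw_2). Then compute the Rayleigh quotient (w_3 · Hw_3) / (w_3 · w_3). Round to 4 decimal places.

w1 = Hv₀ = (-17, 15, 9)
w2 = Hw1 = (-15, 13, 142)
w3 = Hw2 = (122, 412, 928)
Hw3 = (-1498, 6522, 8574)
w3·Hw3 = 122·(-1498) + 412·6522 + 928·8574 = 10460980; w3·w3 = 122·122 + 412·412 + 928·928 = 1045812
λ ≈ 10460980/1045812 = 10.0027

λ ≈ 10.0027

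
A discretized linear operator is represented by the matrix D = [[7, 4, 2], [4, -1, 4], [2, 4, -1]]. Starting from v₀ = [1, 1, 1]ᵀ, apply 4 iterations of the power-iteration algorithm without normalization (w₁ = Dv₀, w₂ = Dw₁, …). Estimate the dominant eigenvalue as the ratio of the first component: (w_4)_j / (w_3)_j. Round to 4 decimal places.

9.7962

w1 = Dv₀ = (13, 7, 5)
w2 = Dw1 = (129, 65, 49)
w3 = Dw2 = (1261, 647, 469)
w4 = Dw3 = (12353, 6273, 4641)
Ratio at component: 12353 / 1261 = 9.7962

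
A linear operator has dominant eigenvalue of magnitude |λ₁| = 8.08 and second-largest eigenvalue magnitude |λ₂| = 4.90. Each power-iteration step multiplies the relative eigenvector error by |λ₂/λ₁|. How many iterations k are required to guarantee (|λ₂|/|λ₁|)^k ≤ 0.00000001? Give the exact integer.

37

|λ₂/λ₁| = 4.90/8.08 = 0.60644
Need k ≥ ln(0.00000001) / ln(0.60644) = -18.4207 / -0.5002 ≈ 36.830
Smallest integer k satisfying the bound: 37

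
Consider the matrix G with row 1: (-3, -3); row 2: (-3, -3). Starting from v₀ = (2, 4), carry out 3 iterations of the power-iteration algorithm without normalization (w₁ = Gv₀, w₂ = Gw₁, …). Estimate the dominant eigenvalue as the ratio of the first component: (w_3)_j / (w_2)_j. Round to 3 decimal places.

w1 = Gv₀ = ((-3)·2 + (-3)·4; (-3)·2 + (-3)·4) = (-18, -18)
w2 = Gw1 = ((-3)·(-18) + (-3)·(-18); (-3)·(-18) + (-3)·(-18)) = (108, 108)
w3 = Gw2 = (-648, -648)
Ratio at component: -648 / 108 = -6.000

λ ≈ -6.000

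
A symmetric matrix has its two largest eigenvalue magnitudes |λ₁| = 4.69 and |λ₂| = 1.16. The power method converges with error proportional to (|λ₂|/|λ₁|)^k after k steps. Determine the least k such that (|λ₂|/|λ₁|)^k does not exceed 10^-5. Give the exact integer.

9

|λ₂/λ₁| = 1.16/4.69 = 0.24733
Need k ≥ ln(10^-5) / ln(0.24733) = -11.5129 / -1.3970 ≈ 8.241
Smallest integer k satisfying the bound: 9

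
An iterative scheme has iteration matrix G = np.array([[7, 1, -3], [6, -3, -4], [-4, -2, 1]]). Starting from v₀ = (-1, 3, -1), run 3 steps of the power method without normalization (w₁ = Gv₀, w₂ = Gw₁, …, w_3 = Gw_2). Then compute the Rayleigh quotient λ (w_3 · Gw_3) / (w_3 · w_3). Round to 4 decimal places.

w1 = Gv₀ = (7·(-1) + 1·3 + (-3)·(-1); 6·(-1) + (-3)·3 + (-4)·(-1); (-4)·(-1) + (-2)·3 + 1·(-1)) = (-1, -11, -3)
w2 = Gw1 = (7·(-1) + 1·(-11) + (-3)·(-3); 6·(-1) + (-3)·(-11) + (-4)·(-3); (-4)·(-1) + (-2)·(-11) + 1·(-3)) = (-9, 39, 23)
w3 = Gw2 = (-93, -263, -19)
Gw3 = (-857, 307, 879)
w3·Gw3 = (-93)·(-857) + (-263)·307 + (-19)·879 = -17741; w3·w3 = (-93)·(-93) + (-263)·(-263) + (-19)·(-19) = 78179
λ ≈ -17741/78179 = -0.2269

λ ≈ -0.2269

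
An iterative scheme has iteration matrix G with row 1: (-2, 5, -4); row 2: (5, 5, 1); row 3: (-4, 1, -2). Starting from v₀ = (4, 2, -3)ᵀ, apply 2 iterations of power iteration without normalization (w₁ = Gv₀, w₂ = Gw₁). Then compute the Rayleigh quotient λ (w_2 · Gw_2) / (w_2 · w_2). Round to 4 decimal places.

w1 = Gv₀ = (14, 27, -8)
w2 = Gw1 = (139, 197, -13)
Gw2 = (759, 1667, -333)
w2·Gw2 = 139·759 + 197·1667 + (-13)·(-333) = 438229; w2·w2 = 139·139 + 197·197 + (-13)·(-13) = 58299
λ ≈ 438229/58299 = 7.5169

7.5169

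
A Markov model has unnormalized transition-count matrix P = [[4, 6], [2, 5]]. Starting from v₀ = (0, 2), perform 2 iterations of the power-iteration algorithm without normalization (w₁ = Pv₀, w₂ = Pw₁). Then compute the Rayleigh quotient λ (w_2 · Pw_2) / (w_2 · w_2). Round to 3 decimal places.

8.050

w1 = Pv₀ = (4·0 + 6·2; 2·0 + 5·2) = (12, 10)
w2 = Pw1 = (4·12 + 6·10; 2·12 + 5·10) = (108, 74)
Pw2 = (876, 586)
w2·Pw2 = 108·876 + 74·586 = 137972; w2·w2 = 108·108 + 74·74 = 17140
λ ≈ 137972/17140 = 8.050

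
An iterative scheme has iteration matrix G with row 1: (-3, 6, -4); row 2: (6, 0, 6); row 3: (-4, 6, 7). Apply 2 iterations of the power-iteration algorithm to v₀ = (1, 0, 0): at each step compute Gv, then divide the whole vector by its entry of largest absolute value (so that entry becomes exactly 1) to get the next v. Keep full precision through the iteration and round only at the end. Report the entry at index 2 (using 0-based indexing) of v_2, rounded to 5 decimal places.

0.32787

Gv0 = (-3.000000, 6.000000, -4.000000); divide by 6.000000 → v1 = (-0.500000, 1.000000, -0.666667)
Gv1 = (10.166667, -7.000000, 3.333333); divide by 10.166667 → v2 = (1.000000, -0.688525, 0.327869)
Requested entry of v2: 20/61 = 0.32787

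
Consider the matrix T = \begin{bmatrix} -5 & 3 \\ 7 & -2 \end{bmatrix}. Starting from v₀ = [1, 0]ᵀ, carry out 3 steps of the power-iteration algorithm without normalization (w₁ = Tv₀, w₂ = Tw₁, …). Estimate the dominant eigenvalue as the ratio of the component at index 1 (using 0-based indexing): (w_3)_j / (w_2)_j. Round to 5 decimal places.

λ ≈ -8.57143

w1 = Tv₀ = (-5, 7)
w2 = Tw1 = (46, -49)
w3 = Tw2 = (-377, 420)
Ratio at component: 420 / -49 = -8.57143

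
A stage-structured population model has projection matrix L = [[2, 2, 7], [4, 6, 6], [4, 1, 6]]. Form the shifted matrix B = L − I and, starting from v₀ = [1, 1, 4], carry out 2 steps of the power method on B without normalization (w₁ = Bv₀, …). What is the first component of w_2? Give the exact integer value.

B = L − I has rows (1, 2, 7); (4, 5, 6); (4, 1, 5)
w1 = Bv₀ = (1·1 + 2·1 + 7·4; 4·1 + 5·1 + 6·4; 4·1 + 1·1 + 5·4) = (31, 33, 25)
w2 = Bw1 = (1·31 + 2·33 + 7·25; 4·31 + 5·33 + 6·25; 4·31 + 1·33 + 5·25) = (272, 439, 282)
Requested component of w2: 272

272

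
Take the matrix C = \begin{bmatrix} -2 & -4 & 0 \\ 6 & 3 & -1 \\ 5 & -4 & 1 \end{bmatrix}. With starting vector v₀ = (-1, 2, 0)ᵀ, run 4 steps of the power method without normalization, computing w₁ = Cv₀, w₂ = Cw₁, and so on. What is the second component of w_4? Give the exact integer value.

437

w1 = Cv₀ = (-6, 0, -13)
w2 = Cw1 = (12, -23, -43)
w3 = Cw2 = (68, 46, 109)
w4 = Cw3 = (-320, 437, 265)
The requested component of w4 is 437.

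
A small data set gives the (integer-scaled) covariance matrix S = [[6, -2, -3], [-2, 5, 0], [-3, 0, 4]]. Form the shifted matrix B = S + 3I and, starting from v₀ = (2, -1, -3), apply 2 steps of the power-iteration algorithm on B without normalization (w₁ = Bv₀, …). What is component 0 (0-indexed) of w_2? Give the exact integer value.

B = S + 3I has rows (9, -2, -3); (-2, 8, 0); (-3, 0, 7)
w1 = Bv₀ = (9·2 + (-2)·(-1) + (-3)·(-3); (-2)·2 + 8·(-1) + 0·(-3); (-3)·2 + 0·(-1) + 7·(-3)) = (29, -12, -27)
w2 = Bw1 = (9·29 + (-2)·(-12) + (-3)·(-27); (-2)·29 + 8·(-12) + 0·(-27); (-3)·29 + 0·(-12) + 7·(-27)) = (366, -154, -276)
Requested component of w2: 366

366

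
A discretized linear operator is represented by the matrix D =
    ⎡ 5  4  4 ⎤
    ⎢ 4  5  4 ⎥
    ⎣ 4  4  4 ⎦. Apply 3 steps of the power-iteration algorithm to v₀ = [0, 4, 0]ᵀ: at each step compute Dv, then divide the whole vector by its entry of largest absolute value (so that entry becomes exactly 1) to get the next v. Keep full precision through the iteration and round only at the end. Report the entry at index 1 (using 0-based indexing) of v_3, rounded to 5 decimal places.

Dv0 = (16.000000, 20.000000, 16.000000); divide by 20.000000 → v1 = (0.800000, 1.000000, 0.800000)
Dv1 = (11.200000, 11.400000, 10.400000); divide by 11.400000 → v2 = (0.982456, 1.000000, 0.912281)
Dv2 = (12.561404, 12.578947, 11.578947); divide by 12.578947 → v3 = (0.998605, 1.000000, 0.920502)
Requested entry of v3: 2868/2868 = 1.00000

1.00000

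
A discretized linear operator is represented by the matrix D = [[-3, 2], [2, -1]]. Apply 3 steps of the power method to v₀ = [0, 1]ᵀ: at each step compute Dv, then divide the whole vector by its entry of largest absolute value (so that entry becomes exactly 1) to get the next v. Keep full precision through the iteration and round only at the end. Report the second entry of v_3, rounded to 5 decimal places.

-0.61765

Dv0 = (2.000000, -1.000000); divide by 2.000000 → v1 = (1.000000, -0.500000)
Dv1 = (-4.000000, 2.500000); divide by -4.000000 → v2 = (1.000000, -0.625000)
Dv2 = (-4.250000, 2.625000); divide by -4.250000 → v3 = (1.000000, -0.617647)
Requested entry of v3: -21/34 = -0.61765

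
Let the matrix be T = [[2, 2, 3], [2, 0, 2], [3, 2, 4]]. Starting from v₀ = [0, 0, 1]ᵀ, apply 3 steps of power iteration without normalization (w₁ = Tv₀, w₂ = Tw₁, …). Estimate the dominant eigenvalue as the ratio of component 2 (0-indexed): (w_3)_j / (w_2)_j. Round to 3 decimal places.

w1 = Tv₀ = (3, 2, 4)
w2 = Tw1 = (22, 14, 29)
w3 = Tw2 = (159, 102, 210)
Ratio at component: 210 / 29 = 7.241

λ ≈ 7.241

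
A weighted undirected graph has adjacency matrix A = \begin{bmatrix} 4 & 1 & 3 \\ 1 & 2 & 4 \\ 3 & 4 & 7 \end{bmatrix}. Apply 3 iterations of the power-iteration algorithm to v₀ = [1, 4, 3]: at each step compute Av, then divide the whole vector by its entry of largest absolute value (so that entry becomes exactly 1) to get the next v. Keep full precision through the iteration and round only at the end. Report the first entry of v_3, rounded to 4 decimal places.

Av0 = (17.00000, 21.00000, 40.00000); divide by 40.00000 → v1 = (0.42500, 0.52500, 1.00000)
Av1 = (5.22500, 5.47500, 10.37500); divide by 10.37500 → v2 = (0.50361, 0.52771, 1.00000)
Av2 = (5.54217, 5.55904, 10.62169); divide by 10.62169 → v3 = (0.52178, 0.52337, 1.00000)
Requested entry of v3: 2300/4408 = 0.5218

0.5218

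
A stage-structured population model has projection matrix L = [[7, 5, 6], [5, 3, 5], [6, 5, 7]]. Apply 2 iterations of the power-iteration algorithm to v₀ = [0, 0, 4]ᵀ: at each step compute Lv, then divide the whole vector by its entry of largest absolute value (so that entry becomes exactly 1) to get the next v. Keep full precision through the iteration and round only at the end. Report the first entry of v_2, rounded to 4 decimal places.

0.9909

Lv0 = (24.00000, 20.00000, 28.00000); divide by 28.00000 → v1 = (0.85714, 0.71429, 1.00000)
Lv1 = (15.57143, 11.42857, 15.71429); divide by 15.71429 → v2 = (0.99091, 0.72727, 1.00000)
Requested entry of v2: 436/440 = 0.9909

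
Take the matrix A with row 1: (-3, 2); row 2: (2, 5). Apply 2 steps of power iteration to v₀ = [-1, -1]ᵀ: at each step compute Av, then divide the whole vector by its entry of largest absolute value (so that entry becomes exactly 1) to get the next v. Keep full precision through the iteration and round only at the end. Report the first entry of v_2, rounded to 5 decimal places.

0.51515

Av0 = (1.000000, -7.000000); divide by -7.000000 → v1 = (-0.142857, 1.000000)
Av1 = (2.428571, 4.714286); divide by 4.714286 → v2 = (0.515152, 1.000000)
Requested entry of v2: -17/-33 = 0.51515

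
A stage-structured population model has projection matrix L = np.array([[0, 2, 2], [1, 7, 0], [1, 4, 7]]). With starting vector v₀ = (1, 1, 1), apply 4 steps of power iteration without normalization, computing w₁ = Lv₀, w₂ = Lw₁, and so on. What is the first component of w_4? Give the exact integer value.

w1 = Lv₀ = (4, 8, 12)
w2 = Lw1 = (40, 60, 120)
w3 = Lw2 = (360, 460, 1120)
w4 = Lw3 = (3160, 3580, 10040)
The requested component of w4 is 3160.

3160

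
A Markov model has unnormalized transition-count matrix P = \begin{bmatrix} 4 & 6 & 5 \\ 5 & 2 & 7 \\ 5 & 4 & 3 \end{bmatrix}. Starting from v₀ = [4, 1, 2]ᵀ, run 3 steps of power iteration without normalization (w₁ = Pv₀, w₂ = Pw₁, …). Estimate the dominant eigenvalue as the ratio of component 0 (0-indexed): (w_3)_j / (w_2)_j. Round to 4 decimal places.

w1 = Pv₀ = (4·4 + 6·1 + 5·2; 5·4 + 2·1 + 7·2; 5·4 + 4·1 + 3·2) = (32, 36, 30)
w2 = Pw1 = (4·32 + 6·36 + 5·30; 5·32 + 2·36 + 7·30; 5·32 + 4·36 + 3·30) = (494, 442, 394)
w3 = Pw2 = (6598, 6112, 5420)
Ratio at component: 6598 / 494 = 13.3563

13.3563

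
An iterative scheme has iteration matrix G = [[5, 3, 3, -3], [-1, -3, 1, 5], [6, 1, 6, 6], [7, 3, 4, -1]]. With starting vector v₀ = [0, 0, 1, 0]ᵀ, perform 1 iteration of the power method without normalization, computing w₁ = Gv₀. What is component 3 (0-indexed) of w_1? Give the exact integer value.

4

w1 = Gv₀ = (5·0 + 3·0 + 3·1 + (-3)·0; (-1)·0 + (-3)·0 + 1·1 + 5·0; 6·0 + 1·0 + 6·1 + 6·0; 7·0 + 3·0 + 4·1 + (-1)·0) = (3, 1, 6, 4)
The requested component of w1 is 4.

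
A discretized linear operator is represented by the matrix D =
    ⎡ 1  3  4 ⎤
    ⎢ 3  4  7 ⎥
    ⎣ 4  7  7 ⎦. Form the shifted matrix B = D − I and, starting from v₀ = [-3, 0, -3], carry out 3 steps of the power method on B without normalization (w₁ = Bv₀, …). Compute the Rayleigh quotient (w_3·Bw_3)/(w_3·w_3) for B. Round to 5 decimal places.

B = D − I has rows (0, 3, 4); (3, 3, 7); (4, 7, 6)
w1 = Bv₀ = (0·(-3) + 3·0 + 4·(-3); 3·(-3) + 3·0 + 7·(-3); 4·(-3) + 7·0 + 6·(-3)) = (-12, -30, -30)
w2 = Bw1 = (0·(-12) + 3·(-30) + 4·(-30); 3·(-12) + 3·(-30) + 7·(-30); 4·(-12) + 7·(-30) + 6·(-30)) = (-210, -336, -438)
w3 = Bw2 = (-2760, -4704, -5820)
Bw3 = (-37392, -63132, -78888)
w3·Bw3 = 859303008; w3·w3 = 63617616; μ ≈ 859303008/63617616 = 13.50731

μ ≈ 13.50731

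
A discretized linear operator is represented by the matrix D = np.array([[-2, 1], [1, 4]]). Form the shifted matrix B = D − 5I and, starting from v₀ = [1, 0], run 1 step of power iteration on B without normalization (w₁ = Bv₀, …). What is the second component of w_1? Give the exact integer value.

B = D − 5I has rows (-7, 1); (1, -1)
w1 = Bv₀ = (-7, 1)
Requested component of w1: 1

1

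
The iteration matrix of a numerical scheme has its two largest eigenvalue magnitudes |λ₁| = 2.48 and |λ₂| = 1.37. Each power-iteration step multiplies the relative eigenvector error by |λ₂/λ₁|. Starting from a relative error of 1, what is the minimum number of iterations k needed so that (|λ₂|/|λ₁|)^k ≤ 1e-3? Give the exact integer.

12

|λ₂/λ₁| = 1.37/2.48 = 0.55242
Need k ≥ ln(1e-3) / ln(0.55242) = -6.9078 / -0.5934 ≈ 11.640
Smallest integer k satisfying the bound: 12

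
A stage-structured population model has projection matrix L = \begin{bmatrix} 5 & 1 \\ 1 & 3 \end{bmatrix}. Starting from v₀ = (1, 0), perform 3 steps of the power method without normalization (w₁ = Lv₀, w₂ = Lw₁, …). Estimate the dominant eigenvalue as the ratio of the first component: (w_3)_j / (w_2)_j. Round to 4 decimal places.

w1 = Lv₀ = (5·1 + 1·0; 1·1 + 3·0) = (5, 1)
w2 = Lw1 = (5·5 + 1·1; 1·5 + 3·1) = (26, 8)
w3 = Lw2 = (138, 50)
Ratio at component: 138 / 26 = 5.3077

λ ≈ 5.3077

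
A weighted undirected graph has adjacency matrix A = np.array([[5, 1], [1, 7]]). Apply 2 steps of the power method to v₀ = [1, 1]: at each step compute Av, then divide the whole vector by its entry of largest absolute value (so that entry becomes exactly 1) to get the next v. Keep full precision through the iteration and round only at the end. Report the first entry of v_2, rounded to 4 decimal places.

Av0 = (6.00000, 8.00000); divide by 8.00000 → v1 = (0.75000, 1.00000)
Av1 = (4.75000, 7.75000); divide by 7.75000 → v2 = (0.61290, 1.00000)
Requested entry of v2: 38/62 = 0.6129

0.6129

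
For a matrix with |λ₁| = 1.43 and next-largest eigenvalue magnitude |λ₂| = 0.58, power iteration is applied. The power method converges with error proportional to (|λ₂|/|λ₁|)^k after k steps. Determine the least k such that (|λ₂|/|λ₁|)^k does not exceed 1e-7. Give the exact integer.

18

|λ₂/λ₁| = 0.58/1.43 = 0.40559
Need k ≥ ln(1e-7) / ln(0.40559) = -16.1181 / -0.9024 ≈ 17.861
Smallest integer k satisfying the bound: 18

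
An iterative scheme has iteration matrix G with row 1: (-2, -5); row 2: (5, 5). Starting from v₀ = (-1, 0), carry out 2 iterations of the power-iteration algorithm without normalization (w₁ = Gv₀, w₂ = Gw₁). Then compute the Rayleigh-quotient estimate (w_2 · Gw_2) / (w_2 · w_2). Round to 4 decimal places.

λ ≈ 0.3649

w1 = Gv₀ = ((-2)·(-1) + (-5)·0; 5·(-1) + 5·0) = (2, -5)
w2 = Gw1 = ((-2)·2 + (-5)·(-5); 5·2 + 5·(-5)) = (21, -15)
Gw2 = (33, 30)
w2·Gw2 = 21·33 + (-15)·30 = 243; w2·w2 = 21·21 + (-15)·(-15) = 666
λ ≈ 243/666 = 0.3649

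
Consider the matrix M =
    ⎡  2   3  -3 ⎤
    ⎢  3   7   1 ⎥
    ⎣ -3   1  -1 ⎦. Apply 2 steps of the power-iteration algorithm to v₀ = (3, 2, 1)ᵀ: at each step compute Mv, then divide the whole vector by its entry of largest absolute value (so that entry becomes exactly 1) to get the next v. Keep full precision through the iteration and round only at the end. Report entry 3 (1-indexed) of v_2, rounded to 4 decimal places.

0.0267

Mv0 = (9.00000, 24.00000, -8.00000); divide by 24.00000 → v1 = (0.37500, 1.00000, -0.33333)
Mv1 = (4.75000, 7.79167, 0.20833); divide by 7.79167 → v2 = (0.60963, 1.00000, 0.02674)
Requested entry of v2: 5/187 = 0.0267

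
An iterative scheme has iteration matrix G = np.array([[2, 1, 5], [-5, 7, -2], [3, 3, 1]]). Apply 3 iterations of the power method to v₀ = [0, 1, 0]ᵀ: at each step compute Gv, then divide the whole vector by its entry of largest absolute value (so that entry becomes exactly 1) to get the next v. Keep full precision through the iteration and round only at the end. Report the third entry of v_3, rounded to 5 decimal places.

0.96380

Gv0 = (1.000000, 7.000000, 3.000000); divide by 7.000000 → v1 = (0.142857, 1.000000, 0.428571)
Gv1 = (3.428571, 5.428571, 3.857143); divide by 5.428571 → v2 = (0.631579, 1.000000, 0.710526)
Gv2 = (5.815789, 2.421053, 5.605263); divide by 5.815789 → v3 = (1.000000, 0.416290, 0.963801)
Requested entry of v3: 213/221 = 0.96380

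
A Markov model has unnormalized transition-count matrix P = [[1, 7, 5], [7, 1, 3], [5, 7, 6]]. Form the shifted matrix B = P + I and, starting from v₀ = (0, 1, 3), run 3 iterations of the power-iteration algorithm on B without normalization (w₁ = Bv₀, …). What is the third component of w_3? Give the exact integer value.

5806

B = P + I has rows (2, 7, 5); (7, 2, 3); (5, 7, 7)
w1 = Bv₀ = (22, 11, 28)
w2 = Bw1 = (261, 260, 383)
w3 = Bw2 = (4257, 3496, 5806)
Requested component of w3: 5806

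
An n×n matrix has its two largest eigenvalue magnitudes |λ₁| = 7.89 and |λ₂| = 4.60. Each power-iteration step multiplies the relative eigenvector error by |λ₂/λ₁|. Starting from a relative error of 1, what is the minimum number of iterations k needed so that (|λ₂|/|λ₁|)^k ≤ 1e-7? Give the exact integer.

|λ₂/λ₁| = 4.60/7.89 = 0.58302
Need k ≥ ln(1e-7) / ln(0.58302) = -16.1181 / -0.5395 ≈ 29.874
Smallest integer k satisfying the bound: 30

30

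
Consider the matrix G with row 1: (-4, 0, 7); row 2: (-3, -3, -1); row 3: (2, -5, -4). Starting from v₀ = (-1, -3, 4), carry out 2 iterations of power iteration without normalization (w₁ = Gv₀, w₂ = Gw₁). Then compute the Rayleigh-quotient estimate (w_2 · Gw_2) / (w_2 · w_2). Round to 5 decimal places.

-5.65691

w1 = Gv₀ = (32, 8, -3)
w2 = Gw1 = (-149, -117, 36)
Gw2 = (848, 762, 143)
w2·Gw2 = (-149)·848 + (-117)·762 + 36·143 = -210358; w2·w2 = (-149)·(-149) + (-117)·(-117) + 36·36 = 37186
λ ≈ -210358/37186 = -5.65691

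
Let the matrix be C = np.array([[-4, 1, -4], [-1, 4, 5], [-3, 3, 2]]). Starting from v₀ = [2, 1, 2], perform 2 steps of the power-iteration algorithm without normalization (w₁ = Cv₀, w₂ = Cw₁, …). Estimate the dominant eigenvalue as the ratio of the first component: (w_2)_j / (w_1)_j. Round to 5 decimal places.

w1 = Cv₀ = (-15, 12, 1)
w2 = Cw1 = (68, 68, 83)
Ratio at component: 68 / -15 = -4.53333

λ ≈ -4.53333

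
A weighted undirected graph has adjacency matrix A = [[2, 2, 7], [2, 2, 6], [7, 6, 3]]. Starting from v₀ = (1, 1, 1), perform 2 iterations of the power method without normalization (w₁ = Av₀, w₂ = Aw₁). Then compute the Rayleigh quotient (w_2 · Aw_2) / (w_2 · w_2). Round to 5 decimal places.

λ ≈ 12.70927

w1 = Av₀ = (2·1 + 2·1 + 7·1; 2·1 + 2·1 + 6·1; 7·1 + 6·1 + 3·1) = (11, 10, 16)
w2 = Aw1 = (2·11 + 2·10 + 7·16; 2·11 + 2·10 + 6·16; 7·11 + 6·10 + 3·16) = (154, 138, 185)
Aw2 = (1879, 1694, 2461)
w2·Aw2 = 154·1879 + 138·1694 + 185·2461 = 978423; w2·w2 = 154·154 + 138·138 + 185·185 = 76985
λ ≈ 978423/76985 = 12.70927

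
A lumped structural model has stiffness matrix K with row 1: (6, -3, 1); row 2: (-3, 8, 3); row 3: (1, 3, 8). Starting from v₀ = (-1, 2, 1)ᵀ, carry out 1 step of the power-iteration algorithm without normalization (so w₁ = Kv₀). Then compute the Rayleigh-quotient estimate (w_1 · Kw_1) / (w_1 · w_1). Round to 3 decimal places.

11.411

w1 = Kv₀ = (6·(-1) + (-3)·2 + 1·1; (-3)·(-1) + 8·2 + 3·1; 1·(-1) + 3·2 + 8·1) = (-11, 22, 13)
Kw1 = (-119, 248, 159)
w1·Kw1 = (-11)·(-119) + 22·248 + 13·159 = 8832; w1·w1 = (-11)·(-11) + 22·22 + 13·13 = 774
λ ≈ 8832/774 = 11.411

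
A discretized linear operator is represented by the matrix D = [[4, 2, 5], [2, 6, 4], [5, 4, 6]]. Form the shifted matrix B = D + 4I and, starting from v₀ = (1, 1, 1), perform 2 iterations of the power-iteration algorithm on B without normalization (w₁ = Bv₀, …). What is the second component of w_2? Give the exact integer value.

266

B = D + 4I has rows (8, 2, 5); (2, 10, 4); (5, 4, 10)
w1 = Bv₀ = (15, 16, 19)
w2 = Bw1 = (247, 266, 329)
Requested component of w2: 266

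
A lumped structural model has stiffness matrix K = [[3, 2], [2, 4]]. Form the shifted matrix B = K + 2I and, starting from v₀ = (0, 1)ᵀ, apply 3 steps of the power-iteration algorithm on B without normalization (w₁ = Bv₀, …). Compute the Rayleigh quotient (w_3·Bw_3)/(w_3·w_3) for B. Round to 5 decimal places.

7.53945

B = K + 2I has rows (5, 2); (2, 6)
w1 = Bv₀ = (5·0 + 2·1; 2·0 + 6·1) = (2, 6)
w2 = Bw1 = (5·2 + 2·6; 2·2 + 6·6) = (22, 40)
w3 = Bw2 = (190, 284)
Bw3 = (1518, 2084)
w3·Bw3 = 880276; w3·w3 = 116756; μ ≈ 880276/116756 = 7.53945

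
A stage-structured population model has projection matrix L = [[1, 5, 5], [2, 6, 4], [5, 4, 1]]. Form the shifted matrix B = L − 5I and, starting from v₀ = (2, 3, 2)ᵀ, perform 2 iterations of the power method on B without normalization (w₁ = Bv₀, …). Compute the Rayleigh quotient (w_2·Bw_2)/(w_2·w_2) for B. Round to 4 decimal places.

μ ≈ 6.2517

B = L − 5I has rows (-4, 5, 5); (2, 1, 4); (5, 4, -4)
w1 = Bv₀ = ((-4)·2 + 5·3 + 5·2; 2·2 + 1·3 + 4·2; 5·2 + 4·3 + (-4)·2) = (17, 15, 14)
w2 = Bw1 = ((-4)·17 + 5·15 + 5·14; 2·17 + 1·15 + 4·14; 5·17 + 4·15 + (-4)·14) = (77, 105, 89)
Bw2 = (662, 615, 449)
w2·Bw2 = 155510; w2·w2 = 24875; μ ≈ 155510/24875 = 6.2517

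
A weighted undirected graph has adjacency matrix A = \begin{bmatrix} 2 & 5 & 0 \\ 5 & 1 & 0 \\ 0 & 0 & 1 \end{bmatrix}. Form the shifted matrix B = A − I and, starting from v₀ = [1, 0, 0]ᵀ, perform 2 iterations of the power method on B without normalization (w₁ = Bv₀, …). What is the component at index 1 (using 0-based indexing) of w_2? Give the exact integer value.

5

B = A − I has rows (1, 5, 0); (5, 0, 0); (0, 0, 0)
w1 = Bv₀ = (1·1 + 5·0 + 0·0; 5·1 + 0·0 + 0·0; 0·1 + 0·0 + 0·0) = (1, 5, 0)
w2 = Bw1 = (1·1 + 5·5 + 0·0; 5·1 + 0·5 + 0·0; 0·1 + 0·5 + 0·0) = (26, 5, 0)
Requested component of w2: 5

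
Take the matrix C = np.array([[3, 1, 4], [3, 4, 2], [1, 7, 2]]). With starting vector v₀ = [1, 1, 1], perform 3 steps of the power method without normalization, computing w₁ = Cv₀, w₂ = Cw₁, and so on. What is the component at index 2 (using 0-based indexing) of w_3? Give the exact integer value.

815

w1 = Cv₀ = (3·1 + 1·1 + 4·1; 3·1 + 4·1 + 2·1; 1·1 + 7·1 + 2·1) = (8, 9, 10)
w2 = Cw1 = (3·8 + 1·9 + 4·10; 3·8 + 4·9 + 2·10; 1·8 + 7·9 + 2·10) = (73, 80, 91)
w3 = Cw2 = (663, 721, 815)
The requested component of w3 is 815.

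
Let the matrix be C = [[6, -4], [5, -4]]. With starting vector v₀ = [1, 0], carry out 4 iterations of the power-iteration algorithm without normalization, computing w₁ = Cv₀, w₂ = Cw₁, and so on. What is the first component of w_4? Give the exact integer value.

176

w1 = Cv₀ = (6, 5)
w2 = Cw1 = (16, 10)
w3 = Cw2 = (56, 40)
w4 = Cw3 = (176, 120)
The requested component of w4 is 176.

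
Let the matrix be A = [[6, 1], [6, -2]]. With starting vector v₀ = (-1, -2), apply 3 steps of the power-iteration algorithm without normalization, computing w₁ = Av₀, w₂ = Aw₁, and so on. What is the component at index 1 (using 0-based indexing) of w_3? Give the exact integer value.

w1 = Av₀ = (6·(-1) + 1·(-2); 6·(-1) + (-2)·(-2)) = (-8, -2)
w2 = Aw1 = (6·(-8) + 1·(-2); 6·(-8) + (-2)·(-2)) = (-50, -44)
w3 = Aw2 = (-344, -212)
The requested component of w3 is -212.

-212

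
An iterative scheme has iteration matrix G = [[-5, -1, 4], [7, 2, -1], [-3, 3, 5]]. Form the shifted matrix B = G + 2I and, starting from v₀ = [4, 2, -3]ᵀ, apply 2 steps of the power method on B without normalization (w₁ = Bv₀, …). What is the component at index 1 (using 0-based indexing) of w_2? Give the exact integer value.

1

B = G + 2I has rows (-3, -1, 4); (7, 4, -1); (-3, 3, 7)
w1 = Bv₀ = (-26, 39, -27)
w2 = Bw1 = (-69, 1, 6)
Requested component of w2: 1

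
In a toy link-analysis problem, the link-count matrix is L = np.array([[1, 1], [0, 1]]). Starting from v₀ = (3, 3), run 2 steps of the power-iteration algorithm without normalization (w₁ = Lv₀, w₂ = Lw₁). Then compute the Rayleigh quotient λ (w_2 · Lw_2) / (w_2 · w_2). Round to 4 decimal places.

w1 = Lv₀ = (6, 3)
w2 = Lw1 = (9, 3)
Lw2 = (12, 3)
w2·Lw2 = 9·12 + 3·3 = 117; w2·w2 = 9·9 + 3·3 = 90
λ ≈ 117/90 = 1.3000

1.3000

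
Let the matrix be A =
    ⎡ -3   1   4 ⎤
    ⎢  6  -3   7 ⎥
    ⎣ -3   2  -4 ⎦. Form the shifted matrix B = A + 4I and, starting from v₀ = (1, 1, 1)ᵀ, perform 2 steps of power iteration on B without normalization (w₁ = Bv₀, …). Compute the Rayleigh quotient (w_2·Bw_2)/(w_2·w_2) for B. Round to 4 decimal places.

B = A + 4I has rows (1, 1, 4); (6, 1, 7); (-3, 2, 0)
w1 = Bv₀ = (1·1 + 1·1 + 4·1; 6·1 + 1·1 + 7·1; (-3)·1 + 2·1 + 0·1) = (6, 14, -1)
w2 = Bw1 = (1·6 + 1·14 + 4·(-1); 6·6 + 1·14 + 7·(-1); (-3)·6 + 2·14 + 0·(-1)) = (16, 43, 10)
Bw2 = (99, 209, 38)
w2·Bw2 = 10951; w2·w2 = 2205; μ ≈ 10951/2205 = 4.9664

μ ≈ 4.9664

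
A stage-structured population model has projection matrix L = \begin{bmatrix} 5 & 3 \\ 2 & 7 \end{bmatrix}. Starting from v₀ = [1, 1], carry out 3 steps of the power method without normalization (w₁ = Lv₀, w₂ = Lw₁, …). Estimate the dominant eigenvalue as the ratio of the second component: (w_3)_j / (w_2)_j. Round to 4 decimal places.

8.6962

w1 = Lv₀ = (5·1 + 3·1; 2·1 + 7·1) = (8, 9)
w2 = Lw1 = (5·8 + 3·9; 2·8 + 7·9) = (67, 79)
w3 = Lw2 = (572, 687)
Ratio at component: 687 / 79 = 8.6962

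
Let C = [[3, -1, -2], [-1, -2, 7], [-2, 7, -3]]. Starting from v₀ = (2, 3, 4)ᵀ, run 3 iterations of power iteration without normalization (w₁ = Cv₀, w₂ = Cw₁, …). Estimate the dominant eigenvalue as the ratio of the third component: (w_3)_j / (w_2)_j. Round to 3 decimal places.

w1 = Cv₀ = (3·2 + (-1)·3 + (-2)·4; (-1)·2 + (-2)·3 + 7·4; (-2)·2 + 7·3 + (-3)·4) = (-5, 20, 5)
w2 = Cw1 = (3·(-5) + (-1)·20 + (-2)·5; (-1)·(-5) + (-2)·20 + 7·5; (-2)·(-5) + 7·20 + (-3)·5) = (-45, 0, 135)
w3 = Cw2 = (-405, 990, -315)
Ratio at component: -315 / 135 = -2.333

λ ≈ -2.333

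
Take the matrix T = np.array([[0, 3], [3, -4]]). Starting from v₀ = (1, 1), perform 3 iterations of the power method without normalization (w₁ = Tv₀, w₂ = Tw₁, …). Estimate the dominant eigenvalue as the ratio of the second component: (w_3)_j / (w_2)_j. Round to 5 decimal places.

w1 = Tv₀ = (0·1 + 3·1; 3·1 + (-4)·1) = (3, -1)
w2 = Tw1 = (0·3 + 3·(-1); 3·3 + (-4)·(-1)) = (-3, 13)
w3 = Tw2 = (39, -61)
Ratio at component: -61 / 13 = -4.69231

λ ≈ -4.69231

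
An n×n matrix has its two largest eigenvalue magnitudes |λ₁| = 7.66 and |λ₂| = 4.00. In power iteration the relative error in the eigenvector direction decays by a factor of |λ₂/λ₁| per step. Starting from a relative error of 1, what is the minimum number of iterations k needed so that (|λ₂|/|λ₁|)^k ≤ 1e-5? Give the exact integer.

|λ₂/λ₁| = 4.00/7.66 = 0.52219
Need k ≥ ln(1e-5) / ln(0.52219) = -11.5129 / -0.6497 ≈ 17.720
Smallest integer k satisfying the bound: 18

18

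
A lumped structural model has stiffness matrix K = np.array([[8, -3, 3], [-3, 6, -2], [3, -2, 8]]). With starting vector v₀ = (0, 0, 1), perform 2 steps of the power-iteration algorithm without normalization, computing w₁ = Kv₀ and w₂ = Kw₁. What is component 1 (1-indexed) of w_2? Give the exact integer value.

54

w1 = Kv₀ = (8·0 + (-3)·0 + 3·1; (-3)·0 + 6·0 + (-2)·1; 3·0 + (-2)·0 + 8·1) = (3, -2, 8)
w2 = Kw1 = (8·3 + (-3)·(-2) + 3·8; (-3)·3 + 6·(-2) + (-2)·8; 3·3 + (-2)·(-2) + 8·8) = (54, -37, 77)
The requested component of w2 is 54.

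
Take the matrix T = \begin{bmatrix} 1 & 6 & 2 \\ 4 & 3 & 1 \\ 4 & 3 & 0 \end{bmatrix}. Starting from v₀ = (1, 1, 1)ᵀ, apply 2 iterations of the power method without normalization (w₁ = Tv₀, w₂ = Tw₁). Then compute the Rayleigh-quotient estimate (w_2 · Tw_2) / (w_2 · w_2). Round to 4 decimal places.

w1 = Tv₀ = (1·1 + 6·1 + 2·1; 4·1 + 3·1 + 1·1; 4·1 + 3·1 + 0·1) = (9, 8, 7)
w2 = Tw1 = (1·9 + 6·8 + 2·7; 4·9 + 3·8 + 1·7; 4·9 + 3·8 + 0·7) = (71, 67, 60)
Tw2 = (593, 545, 485)
w2·Tw2 = 71·593 + 67·545 + 60·485 = 107718; w2·w2 = 71·71 + 67·67 + 60·60 = 13130
λ ≈ 107718/13130 = 8.2040

8.2040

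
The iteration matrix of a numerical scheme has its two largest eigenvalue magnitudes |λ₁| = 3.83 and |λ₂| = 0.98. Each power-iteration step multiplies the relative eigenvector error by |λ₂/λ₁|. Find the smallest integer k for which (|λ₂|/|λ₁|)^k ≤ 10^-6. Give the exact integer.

11

|λ₂/λ₁| = 0.98/3.83 = 0.25587
Need k ≥ ln(10^-6) / ln(0.25587) = -13.8155 / -1.3631 ≈ 10.136
Smallest integer k satisfying the bound: 11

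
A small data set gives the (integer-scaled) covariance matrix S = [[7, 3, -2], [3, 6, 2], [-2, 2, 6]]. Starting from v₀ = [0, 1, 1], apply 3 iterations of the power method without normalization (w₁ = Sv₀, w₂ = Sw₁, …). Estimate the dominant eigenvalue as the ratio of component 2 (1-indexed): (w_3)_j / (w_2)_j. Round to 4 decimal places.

w1 = Sv₀ = (7·0 + 3·1 + (-2)·1; 3·0 + 6·1 + 2·1; (-2)·0 + 2·1 + 6·1) = (1, 8, 8)
w2 = Sw1 = (7·1 + 3·8 + (-2)·8; 3·1 + 6·8 + 2·8; (-2)·1 + 2·8 + 6·8) = (15, 67, 62)
w3 = Sw2 = (182, 571, 476)
Ratio at component: 571 / 67 = 8.5224

λ ≈ 8.5224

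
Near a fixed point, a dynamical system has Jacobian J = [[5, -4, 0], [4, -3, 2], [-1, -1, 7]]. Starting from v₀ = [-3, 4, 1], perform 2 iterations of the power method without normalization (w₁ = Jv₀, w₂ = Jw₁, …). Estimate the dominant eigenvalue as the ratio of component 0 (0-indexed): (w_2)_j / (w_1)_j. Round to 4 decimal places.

2.1613

w1 = Jv₀ = (5·(-3) + (-4)·4 + 0·1; 4·(-3) + (-3)·4 + 2·1; (-1)·(-3) + (-1)·4 + 7·1) = (-31, -22, 6)
w2 = Jw1 = (5·(-31) + (-4)·(-22) + 0·6; 4·(-31) + (-3)·(-22) + 2·6; (-1)·(-31) + (-1)·(-22) + 7·6) = (-67, -46, 95)
Ratio at component: -67 / -31 = 2.1613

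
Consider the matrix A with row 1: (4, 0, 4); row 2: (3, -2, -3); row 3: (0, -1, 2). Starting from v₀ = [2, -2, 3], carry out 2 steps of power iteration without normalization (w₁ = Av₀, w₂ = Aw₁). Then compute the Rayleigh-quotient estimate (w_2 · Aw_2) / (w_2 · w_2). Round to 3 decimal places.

w1 = Av₀ = (20, 1, 8)
w2 = Aw1 = (112, 34, 15)
Aw2 = (508, 223, -4)
w2·Aw2 = 112·508 + 34·223 + 15·(-4) = 64418; w2·w2 = 112·112 + 34·34 + 15·15 = 13925
λ ≈ 64418/13925 = 4.626

λ ≈ 4.626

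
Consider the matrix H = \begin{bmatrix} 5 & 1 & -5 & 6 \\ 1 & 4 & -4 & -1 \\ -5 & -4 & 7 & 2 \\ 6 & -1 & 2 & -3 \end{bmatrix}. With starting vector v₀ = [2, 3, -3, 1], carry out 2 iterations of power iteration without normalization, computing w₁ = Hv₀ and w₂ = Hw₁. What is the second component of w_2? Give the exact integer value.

w1 = Hv₀ = (5·2 + 1·3 + (-5)·(-3) + 6·1; 1·2 + 4·3 + (-4)·(-3) + (-1)·1; (-5)·2 + (-4)·3 + 7·(-3) + 2·1; 6·2 + (-1)·3 + 2·(-3) + (-3)·1) = (34, 25, -41, 0)
w2 = Hw1 = (5·34 + 1·25 + (-5)·(-41) + 6·0; 1·34 + 4·25 + (-4)·(-41) + (-1)·0; (-5)·34 + (-4)·25 + 7·(-41) + 2·0; 6·34 + (-1)·25 + 2·(-41) + (-3)·0) = (400, 298, -557, 97)
The requested component of w2 is 298.

298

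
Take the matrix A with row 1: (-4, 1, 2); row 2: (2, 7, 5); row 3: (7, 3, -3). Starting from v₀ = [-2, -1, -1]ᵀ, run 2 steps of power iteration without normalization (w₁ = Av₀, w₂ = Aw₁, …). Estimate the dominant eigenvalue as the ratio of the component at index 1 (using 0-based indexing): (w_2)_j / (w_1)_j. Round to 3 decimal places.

w1 = Av₀ = ((-4)·(-2) + 1·(-1) + 2·(-1); 2·(-2) + 7·(-1) + 5·(-1); 7·(-2) + 3·(-1) + (-3)·(-1)) = (5, -16, -14)
w2 = Aw1 = ((-4)·5 + 1·(-16) + 2·(-14); 2·5 + 7·(-16) + 5·(-14); 7·5 + 3·(-16) + (-3)·(-14)) = (-64, -172, 29)
Ratio at component: -172 / -16 = 10.750

10.750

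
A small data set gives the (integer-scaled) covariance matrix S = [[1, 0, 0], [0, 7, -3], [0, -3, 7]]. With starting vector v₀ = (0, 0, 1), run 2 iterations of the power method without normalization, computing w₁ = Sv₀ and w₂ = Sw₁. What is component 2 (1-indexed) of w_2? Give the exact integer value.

w1 = Sv₀ = (1·0 + 0·0 + 0·1; 0·0 + 7·0 + (-3)·1; 0·0 + (-3)·0 + 7·1) = (0, -3, 7)
w2 = Sw1 = (1·0 + 0·(-3) + 0·7; 0·0 + 7·(-3) + (-3)·7; 0·0 + (-3)·(-3) + 7·7) = (0, -42, 58)
The requested component of w2 is -42.

-42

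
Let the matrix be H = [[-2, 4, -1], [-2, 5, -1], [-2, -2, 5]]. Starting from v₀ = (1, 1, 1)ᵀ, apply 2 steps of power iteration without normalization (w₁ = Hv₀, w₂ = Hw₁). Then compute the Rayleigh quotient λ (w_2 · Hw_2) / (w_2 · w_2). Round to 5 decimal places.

λ ≈ 4.08000

w1 = Hv₀ = ((-2)·1 + 4·1 + (-1)·1; (-2)·1 + 5·1 + (-1)·1; (-2)·1 + (-2)·1 + 5·1) = (1, 2, 1)
w2 = Hw1 = ((-2)·1 + 4·2 + (-1)·1; (-2)·1 + 5·2 + (-1)·1; (-2)·1 + (-2)·2 + 5·1) = (5, 7, -1)
Hw2 = (19, 26, -29)
w2·Hw2 = 5·19 + 7·26 + (-1)·(-29) = 306; w2·w2 = 5·5 + 7·7 + (-1)·(-1) = 75
λ ≈ 306/75 = 4.08000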